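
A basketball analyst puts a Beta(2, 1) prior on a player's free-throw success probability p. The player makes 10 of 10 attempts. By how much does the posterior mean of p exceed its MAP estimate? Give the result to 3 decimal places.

-0.077

Posterior: Beta(2+10, 1+0) = Beta(12, 1).
Since β = 1 ≤ 1 and α > 1, the Beta density is monotone increasing on [0,1]; the mode is at 1.
Mean = 12/(12+1) = 0.923.
Difference = 0.923 − 1.000 = -0.077.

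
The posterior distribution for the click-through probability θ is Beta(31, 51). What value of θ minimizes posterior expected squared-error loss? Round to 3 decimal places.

Mode = (31−1)/(31+51−2) = 30/80 = 0.375.
Mean = 31/(31+51) = 31/82 = 0.378.
Squared-error loss ⇒ the optimal estimator is the posterior mean.

0.378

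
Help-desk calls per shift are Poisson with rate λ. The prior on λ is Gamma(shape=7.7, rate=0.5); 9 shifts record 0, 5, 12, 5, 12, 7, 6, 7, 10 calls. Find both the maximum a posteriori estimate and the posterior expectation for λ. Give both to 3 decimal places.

Σ counts = 64. Posterior: Gamma(shape = 7.7+64 = 71.7, rate = 0.5+9 = 9.5).
Mode = (α−1)/β = 70.7/9.5 = 7.442.
Mean = α/β = 71.7/9.5 = 7.547.
Mean > mode: the posterior has a right tail.

maximum a posteriori estimate = 7.442, posterior expectation = 7.547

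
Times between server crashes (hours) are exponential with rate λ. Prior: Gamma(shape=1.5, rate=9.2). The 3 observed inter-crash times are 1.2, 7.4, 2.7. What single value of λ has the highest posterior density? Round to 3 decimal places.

Σ times = 11.3. Posterior: Gamma(shape = 1.5+3 = 4.5, rate = 9.2+11.3 = 20.5).
Mode = (α−1)/β = 3.5/20.5 = 0.171.
Mean = α/β = 4.5/20.5 = 0.220.
This is the posterior mode — the MAP estimate.

0.171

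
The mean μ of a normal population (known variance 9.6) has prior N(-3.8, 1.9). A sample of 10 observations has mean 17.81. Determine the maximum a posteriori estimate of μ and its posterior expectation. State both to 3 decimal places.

Posterior for μ is Normal. Precision-weighted mean: (1/1.9·-3.8 + 10/9.6·17.81) / (1/1.9 + 10/9.6) = 10.556.
A Normal posterior is symmetric, so mode = mean.

MAP = 10.556, posterior mean = 10.556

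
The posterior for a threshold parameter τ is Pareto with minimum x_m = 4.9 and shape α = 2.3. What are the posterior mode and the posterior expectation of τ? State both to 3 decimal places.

The Pareto density is strictly decreasing on [x_m, ∞), so the mode is x_m = 4.900.
Mean = α·x_m/(α−1) = 2.3·4.9/1.3 = 8.669.

τ_MAP = 4.900, E[τ|data] = 8.669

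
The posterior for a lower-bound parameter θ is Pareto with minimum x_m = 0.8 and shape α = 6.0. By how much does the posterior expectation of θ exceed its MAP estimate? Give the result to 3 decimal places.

The Pareto density is strictly decreasing on [x_m, ∞), so the mode is x_m = 0.800.
Mean = α·x_m/(α−1) = 6.0·0.8/5.0 = 0.960.
Difference = 0.960 − 0.800 = 0.160.

0.160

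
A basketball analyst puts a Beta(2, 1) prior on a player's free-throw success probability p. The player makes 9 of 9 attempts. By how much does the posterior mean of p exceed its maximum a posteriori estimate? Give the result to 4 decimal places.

Posterior: Beta(2+9, 1+0) = Beta(11, 1).
Since β = 1 ≤ 1 and α > 1, the Beta density is monotone increasing on [0,1]; the mode is at 1.
Mean = 11/(11+1) = 0.9167.
Difference = 0.9167 − 1.0000 = -0.0833.

-0.0833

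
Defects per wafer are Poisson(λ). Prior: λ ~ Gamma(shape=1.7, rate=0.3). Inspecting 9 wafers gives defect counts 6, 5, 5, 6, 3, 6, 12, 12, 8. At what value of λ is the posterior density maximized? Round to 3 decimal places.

6.849

Σ counts = 63. Posterior: Gamma(shape = 1.7+63 = 64.7, rate = 0.3+9 = 9.3).
Mode = (α−1)/β = 63.7/9.3 = 6.849.
Mean = α/β = 64.7/9.3 = 6.957.
This is the posterior mode — the MAP estimate.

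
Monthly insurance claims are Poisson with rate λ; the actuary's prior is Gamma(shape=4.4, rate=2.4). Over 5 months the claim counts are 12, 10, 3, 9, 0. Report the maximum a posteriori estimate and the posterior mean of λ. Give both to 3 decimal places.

λ_MAP = 5.054, E[λ|data] = 5.189

Σ counts = 34. Posterior: Gamma(shape = 4.4+34 = 38.4, rate = 2.4+5 = 7.4).
Mode = (α−1)/β = 37.4/7.4 = 5.054.
Mean = α/β = 38.4/7.4 = 5.189.
Right-skewed posterior ⇒ mode < mean.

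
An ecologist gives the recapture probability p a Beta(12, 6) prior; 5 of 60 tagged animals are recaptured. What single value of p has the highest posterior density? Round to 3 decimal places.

0.211

Posterior: Beta(12+5, 6+55) = Beta(17, 61).
Mode = (17−1)/(17+61−2) = 16/76 = 0.211.
Mean = 17/(17+61) = 17/78 = 0.218.
This is the posterior mode — the MAP estimate.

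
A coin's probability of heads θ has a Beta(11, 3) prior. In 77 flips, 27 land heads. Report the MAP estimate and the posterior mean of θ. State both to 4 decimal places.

MAP = 0.4157; posterior mean = 0.4176

Posterior: Beta(11+27, 3+50) = Beta(38, 53).
Mode = (38−1)/(38+53−2) = 37/89 = 0.4157.
Mean = 38/(38+53) = 38/91 = 0.4176.
The posterior is right-skewed, so the mean exceeds the mode.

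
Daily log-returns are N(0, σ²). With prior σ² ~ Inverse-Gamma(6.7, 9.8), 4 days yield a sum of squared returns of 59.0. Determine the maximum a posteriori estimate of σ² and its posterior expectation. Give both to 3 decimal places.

Posterior: Inverse-Gamma(shape = 6.7+4/2 = 8.7, scale = 9.8+59.0/2 = 39.3).
Mode = β/(α+1) = 39.3/9.7 = 4.052.
Mean = β/(α−1) = 39.3/7.7 = 5.104.
The mean is pulled above the mode by the posterior's right skew.

MAP = 4.052; posterior mean = 5.104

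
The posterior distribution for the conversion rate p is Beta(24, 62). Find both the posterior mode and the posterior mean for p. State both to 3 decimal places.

Mode = (24−1)/(24+62−2) = 23/84 = 0.274.
Mean = 24/(24+62) = 24/86 = 0.279.

MAP: 0.274. Posterior mean: 0.279.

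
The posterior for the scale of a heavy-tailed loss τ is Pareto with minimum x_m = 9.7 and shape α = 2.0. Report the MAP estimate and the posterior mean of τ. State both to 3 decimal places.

The Pareto density is strictly decreasing on [x_m, ∞), so the mode is x_m = 9.700.
Mean = α·x_m/(α−1) = 2.0·9.7/1.0 = 19.400.

τ_MAP = 9.700, E[τ|data] = 19.400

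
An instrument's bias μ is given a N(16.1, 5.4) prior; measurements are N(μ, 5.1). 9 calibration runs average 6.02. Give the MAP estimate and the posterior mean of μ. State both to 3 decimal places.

Posterior for μ is Normal. Precision-weighted mean: (1/5.4·16.1 + 9/5.1·6.02) / (1/5.4 + 9/5.1) = 6.977.
A Normal posterior is symmetric, so mode = mean.

MAP: 6.977. Posterior mean: 6.977.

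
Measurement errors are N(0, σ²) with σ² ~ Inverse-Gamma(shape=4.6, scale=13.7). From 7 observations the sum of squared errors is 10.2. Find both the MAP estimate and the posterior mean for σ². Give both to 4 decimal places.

MAP estimate = 2.0659, posterior mean = 2.6479

Posterior: Inverse-Gamma(shape = 4.6+7/2 = 8.1, scale = 13.7+10.2/2 = 18.8).
Mode = β/(α+1) = 18.8/9.1 = 2.0659.
Mean = β/(α−1) = 18.8/7.1 = 2.6479.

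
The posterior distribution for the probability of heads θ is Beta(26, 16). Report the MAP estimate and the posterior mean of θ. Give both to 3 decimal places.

Mode = (26−1)/(26+16−2) = 25/40 = 0.625.
Mean = 26/(26+16) = 26/42 = 0.619.

MAP = 0.625; posterior mean = 0.619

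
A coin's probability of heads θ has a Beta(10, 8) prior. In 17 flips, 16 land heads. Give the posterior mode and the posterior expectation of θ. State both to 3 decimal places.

Posterior: Beta(10+16, 8+1) = Beta(26, 9).
Mode = (26−1)/(26+9−2) = 25/33 = 0.758.
Mean = 26/(26+9) = 26/35 = 0.743.
Left-skewed posterior ⇒ mean < mode.

posterior mode = 0.758, posterior expectation = 0.743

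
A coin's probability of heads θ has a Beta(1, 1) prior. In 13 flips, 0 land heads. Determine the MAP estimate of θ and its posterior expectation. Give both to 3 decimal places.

MAP = 0.000; posterior mean = 0.067

Posterior: Beta(1+0, 1+13) = Beta(1, 14).
Since α = 1 ≤ 1 and β > 1, the Beta density is monotone decreasing on [0,1]; the mode is at 0.
Mean = 1/(1+14) = 0.067.
The posterior is right-skewed, so the mean exceeds the mode.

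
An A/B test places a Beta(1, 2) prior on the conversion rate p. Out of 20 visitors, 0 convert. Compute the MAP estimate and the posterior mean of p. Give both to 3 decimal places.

Posterior: Beta(1+0, 2+20) = Beta(1, 22).
Since α = 1 ≤ 1 and β > 1, the Beta density is monotone decreasing on [0,1]; the mode is at 0.
Mean = 1/(1+22) = 0.043.

MAP: 0.000. Posterior mean: 0.043.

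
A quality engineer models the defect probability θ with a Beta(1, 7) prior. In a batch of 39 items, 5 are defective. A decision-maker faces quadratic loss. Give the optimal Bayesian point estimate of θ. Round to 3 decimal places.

Posterior: Beta(1+5, 7+34) = Beta(6, 41).
Mode = (6−1)/(6+41−2) = 5/45 = 0.111.
Mean = 6/(6+41) = 6/47 = 0.128.
Quadratic loss ⇒ the optimal estimator is the posterior mean.

0.128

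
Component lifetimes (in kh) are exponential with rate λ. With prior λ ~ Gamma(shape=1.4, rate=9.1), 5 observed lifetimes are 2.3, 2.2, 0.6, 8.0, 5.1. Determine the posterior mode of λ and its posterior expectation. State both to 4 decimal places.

Σ times = 18.2. Posterior: Gamma(shape = 1.4+5 = 6.4, rate = 9.1+18.2 = 27.3).
Mode = (α−1)/β = 5.4/27.3 = 0.1978.
Mean = α/β = 6.4/27.3 = 0.2344.

MAP = 0.1978, posterior mean = 0.2344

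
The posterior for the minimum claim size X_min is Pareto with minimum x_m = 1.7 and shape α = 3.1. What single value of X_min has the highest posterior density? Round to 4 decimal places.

1.7000

The Pareto density is strictly decreasing on [x_m, ∞), so the mode is x_m = 1.7000.
Mean = α·x_m/(α−1) = 3.1·1.7/2.1 = 2.5095.
This is the posterior mode — the MAP estimate.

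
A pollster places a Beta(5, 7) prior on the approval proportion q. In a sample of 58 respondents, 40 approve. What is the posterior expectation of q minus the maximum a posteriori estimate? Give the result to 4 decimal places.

Posterior: Beta(5+40, 7+18) = Beta(45, 25).
Mode = (45−1)/(45+25−2) = 44/68 = 0.6471.
Mean = 45/(45+25) = 45/70 = 0.6429.
Difference = 0.6429 − 0.6471 = -0.0042.

-0.0042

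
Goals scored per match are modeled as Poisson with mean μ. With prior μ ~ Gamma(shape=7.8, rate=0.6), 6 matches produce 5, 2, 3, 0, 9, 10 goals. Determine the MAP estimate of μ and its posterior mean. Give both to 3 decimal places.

MAP = 5.424; posterior mean = 5.576

Σ counts = 29. Posterior: Gamma(shape = 7.8+29 = 36.8, rate = 0.6+6 = 6.6).
Mode = (α−1)/β = 35.8/6.6 = 5.424.
Mean = α/β = 36.8/6.6 = 5.576.
Right-skewed posterior ⇒ mode < mean.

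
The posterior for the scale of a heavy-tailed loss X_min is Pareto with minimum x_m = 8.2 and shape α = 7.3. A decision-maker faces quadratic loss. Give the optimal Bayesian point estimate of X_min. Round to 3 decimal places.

The Pareto density is strictly decreasing on [x_m, ∞), so the mode is x_m = 8.200.
Mean = α·x_m/(α−1) = 7.3·8.2/6.3 = 9.502.
Quadratic loss ⇒ the optimal estimator is the posterior mean.

9.502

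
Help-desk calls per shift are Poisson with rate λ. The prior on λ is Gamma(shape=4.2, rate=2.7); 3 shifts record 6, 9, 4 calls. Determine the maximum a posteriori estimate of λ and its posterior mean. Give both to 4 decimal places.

Σ counts = 19. Posterior: Gamma(shape = 4.2+19 = 23.2, rate = 2.7+3 = 5.7).
Mode = (α−1)/β = 22.2/5.7 = 3.8947.
Mean = α/β = 23.2/5.7 = 4.0702.
Mean > mode: the posterior has a right tail.

maximum a posteriori estimate = 3.8947, posterior mean = 4.0702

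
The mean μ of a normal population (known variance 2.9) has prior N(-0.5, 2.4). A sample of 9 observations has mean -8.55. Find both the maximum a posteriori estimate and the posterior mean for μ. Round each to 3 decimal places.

MAP = -7.597, posterior mean = -7.597

Posterior for μ is Normal. Precision-weighted mean: (1/2.4·-0.5 + 9/2.9·-8.55) / (1/2.4 + 9/2.9) = -7.597.
A Normal posterior is symmetric, so mode = mean.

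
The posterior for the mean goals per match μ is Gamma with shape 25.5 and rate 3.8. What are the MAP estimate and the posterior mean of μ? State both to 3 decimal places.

MAP = 6.447, posterior mean = 6.711

Mode = (α−1)/β = 24.5/3.8 = 6.447.
Mean = α/β = 25.5/3.8 = 6.711.
The mean is pulled above the mode by the posterior's right skew.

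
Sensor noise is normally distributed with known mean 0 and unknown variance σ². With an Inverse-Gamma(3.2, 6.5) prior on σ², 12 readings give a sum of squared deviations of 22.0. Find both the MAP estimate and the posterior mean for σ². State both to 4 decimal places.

Posterior: Inverse-Gamma(shape = 3.2+12/2 = 9.2, scale = 6.5+22.0/2 = 17.5).
Mode = β/(α+1) = 17.5/10.2 = 1.7157.
Mean = β/(α−1) = 17.5/8.2 = 2.1341.
The mean is pulled above the mode by the posterior's right skew.

MAP = 1.7157, posterior mean = 2.1341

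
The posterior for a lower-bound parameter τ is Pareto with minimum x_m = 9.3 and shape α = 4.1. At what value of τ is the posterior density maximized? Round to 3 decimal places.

9.300

The Pareto density is strictly decreasing on [x_m, ∞), so the mode is x_m = 9.300.
Mean = α·x_m/(α−1) = 4.1·9.3/3.1 = 12.300.
This is the posterior mode — the MAP estimate.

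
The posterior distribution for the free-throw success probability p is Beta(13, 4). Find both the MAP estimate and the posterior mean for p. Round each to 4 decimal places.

Mode = (13−1)/(13+4−2) = 12/15 = 0.8000.
Mean = 13/(13+4) = 13/17 = 0.7647.
The posterior is left-skewed, so the mode exceeds the mean.

MAP: 0.8000. Posterior mean: 0.7647.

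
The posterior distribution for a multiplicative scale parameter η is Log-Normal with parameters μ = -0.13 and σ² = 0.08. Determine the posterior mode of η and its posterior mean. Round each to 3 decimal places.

Mode = exp(μ − σ²) = exp(-0.21) = 0.811.
Mean = exp(μ + σ²/2) = exp(-0.090) = 0.914.
Right-skewed posterior ⇒ mode < mean.

η_MAP = 0.811, E[η|data] = 0.914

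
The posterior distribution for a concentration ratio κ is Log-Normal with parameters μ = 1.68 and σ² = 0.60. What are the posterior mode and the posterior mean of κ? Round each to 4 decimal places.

κ_MAP = 2.9447, E[κ|data] = 7.2427

Mode = exp(μ − σ²) = exp(1.08) = 2.9447.
Mean = exp(μ + σ²/2) = exp(1.980) = 7.2427.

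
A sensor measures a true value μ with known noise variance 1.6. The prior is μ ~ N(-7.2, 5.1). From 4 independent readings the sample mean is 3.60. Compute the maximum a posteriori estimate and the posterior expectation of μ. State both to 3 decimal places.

Posterior for μ is Normal. Precision-weighted mean: (1/5.1·-7.2 + 4/1.6·3.60) / (1/5.1 + 4/1.6) = 2.815.
A Normal posterior is symmetric, so mode = mean.

maximum a posteriori estimate = 2.815, posterior expectation = 2.815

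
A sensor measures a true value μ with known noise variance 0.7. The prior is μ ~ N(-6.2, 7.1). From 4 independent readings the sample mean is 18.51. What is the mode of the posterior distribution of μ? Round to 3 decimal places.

Posterior for μ is Normal. Precision-weighted mean: (1/7.1·-6.2 + 4/0.7·18.51) / (1/7.1 + 4/0.7) = 17.916.
A Normal posterior is symmetric, so mode = mean.
This is the posterior mode — the MAP estimate.

17.916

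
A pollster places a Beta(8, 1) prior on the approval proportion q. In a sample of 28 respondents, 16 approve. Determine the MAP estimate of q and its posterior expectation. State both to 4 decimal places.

Posterior: Beta(8+16, 1+12) = Beta(24, 13).
Mode = (24−1)/(24+13−2) = 23/35 = 0.6571.
Mean = 24/(24+13) = 24/37 = 0.6486.

MAP estimate = 0.6571, posterior expectation = 0.6486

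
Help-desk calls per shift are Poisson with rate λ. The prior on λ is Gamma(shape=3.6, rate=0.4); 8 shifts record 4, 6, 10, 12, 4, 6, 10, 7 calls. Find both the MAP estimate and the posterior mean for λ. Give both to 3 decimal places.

MAP estimate = 7.333, posterior mean = 7.452

Σ counts = 59. Posterior: Gamma(shape = 3.6+59 = 62.6, rate = 0.4+8 = 8.4).
Mode = (α−1)/β = 61.6/8.4 = 7.333.
Mean = α/β = 62.6/8.4 = 7.452.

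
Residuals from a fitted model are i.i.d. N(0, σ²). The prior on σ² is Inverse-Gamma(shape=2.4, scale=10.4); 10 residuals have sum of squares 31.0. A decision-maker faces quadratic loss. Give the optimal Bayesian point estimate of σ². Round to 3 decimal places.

4.047

Posterior: Inverse-Gamma(shape = 2.4+10/2 = 7.4, scale = 10.4+31.0/2 = 25.9).
Mode = β/(α+1) = 25.9/8.4 = 3.083.
Mean = β/(α−1) = 25.9/6.4 = 4.047.
Quadratic loss ⇒ the optimal estimator is the posterior mean.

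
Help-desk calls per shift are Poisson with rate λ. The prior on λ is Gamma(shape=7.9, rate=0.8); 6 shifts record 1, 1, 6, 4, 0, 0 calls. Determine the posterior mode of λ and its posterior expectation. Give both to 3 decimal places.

MAP = 2.779, posterior mean = 2.926

Σ counts = 12. Posterior: Gamma(shape = 7.9+12 = 19.9, rate = 0.8+6 = 6.8).
Mode = (α−1)/β = 18.9/6.8 = 2.779.
Mean = α/β = 19.9/6.8 = 2.926.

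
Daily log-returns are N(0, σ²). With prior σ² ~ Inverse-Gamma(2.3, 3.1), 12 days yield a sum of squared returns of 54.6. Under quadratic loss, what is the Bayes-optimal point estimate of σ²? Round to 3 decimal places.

Posterior: Inverse-Gamma(shape = 2.3+12/2 = 8.3, scale = 3.1+54.6/2 = 30.4).
Mode = β/(α+1) = 30.4/9.3 = 3.269.
Mean = β/(α−1) = 30.4/7.3 = 4.164.
Quadratic loss ⇒ the optimal estimator is the posterior mean.

4.164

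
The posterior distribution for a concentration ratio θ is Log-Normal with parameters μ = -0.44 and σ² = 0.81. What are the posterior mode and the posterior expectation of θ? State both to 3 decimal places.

posterior mode = 0.287, posterior expectation = 0.966

Mode = exp(μ − σ²) = exp(-1.25) = 0.287.
Mean = exp(μ + σ²/2) = exp(-0.035) = 0.966.
Right-skewed posterior ⇒ mode < mean.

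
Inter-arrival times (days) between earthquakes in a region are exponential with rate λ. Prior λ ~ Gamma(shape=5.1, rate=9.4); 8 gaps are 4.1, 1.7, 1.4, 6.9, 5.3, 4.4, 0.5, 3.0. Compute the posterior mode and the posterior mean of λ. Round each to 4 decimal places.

MAP = 0.3297; posterior mean = 0.3569

Σ times = 27.3. Posterior: Gamma(shape = 5.1+8 = 13.1, rate = 9.4+27.3 = 36.7).
Mode = (α−1)/β = 12.1/36.7 = 0.3297.
Mean = α/β = 13.1/36.7 = 0.3569.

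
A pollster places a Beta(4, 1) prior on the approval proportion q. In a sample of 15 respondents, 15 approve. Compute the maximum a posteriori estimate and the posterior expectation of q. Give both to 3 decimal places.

Posterior: Beta(4+15, 1+0) = Beta(19, 1).
Since β = 1 ≤ 1 and α > 1, the Beta density is monotone increasing on [0,1]; the mode is at 1.
Mean = 19/(19+1) = 0.950.

MAP: 1.000. Posterior mean: 0.950.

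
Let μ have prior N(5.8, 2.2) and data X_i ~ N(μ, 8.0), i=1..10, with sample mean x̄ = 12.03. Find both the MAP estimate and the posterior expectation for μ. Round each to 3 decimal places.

Posterior for μ is Normal. Precision-weighted mean: (1/2.2·5.8 + 10/8.0·12.03) / (1/2.2 + 10/8.0) = 10.369.
A Normal posterior is symmetric, so mode = mean.

MAP = 10.369, posterior mean = 10.369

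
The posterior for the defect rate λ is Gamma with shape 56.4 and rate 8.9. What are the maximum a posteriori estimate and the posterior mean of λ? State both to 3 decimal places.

Mode = (α−1)/β = 55.4/8.9 = 6.225.
Mean = α/β = 56.4/8.9 = 6.337.

MAP: 6.225. Posterior mean: 6.337.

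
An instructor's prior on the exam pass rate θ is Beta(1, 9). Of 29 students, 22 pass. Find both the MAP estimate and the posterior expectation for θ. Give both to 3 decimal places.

MAP = 0.595; posterior mean = 0.590

Posterior: Beta(1+22, 9+7) = Beta(23, 16).
Mode = (23−1)/(23+16−2) = 22/37 = 0.595.
Mean = 23/(23+16) = 23/39 = 0.590.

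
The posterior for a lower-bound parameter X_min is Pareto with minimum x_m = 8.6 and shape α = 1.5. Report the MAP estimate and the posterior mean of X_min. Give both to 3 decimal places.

The Pareto density is strictly decreasing on [x_m, ∞), so the mode is x_m = 8.600.
Mean = α·x_m/(α−1) = 1.5·8.6/0.5 = 25.800.
Mean > mode: the posterior has a right tail.

MAP estimate = 8.600, posterior mean = 25.800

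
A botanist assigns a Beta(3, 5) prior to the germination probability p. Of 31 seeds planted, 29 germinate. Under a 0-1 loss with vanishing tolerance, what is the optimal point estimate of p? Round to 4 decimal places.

0.8378

Posterior: Beta(3+29, 5+2) = Beta(32, 7).
Mode = (32−1)/(32+7−2) = 31/37 = 0.8378.
Mean = 32/(32+7) = 32/39 = 0.8205.
This is the posterior mode — the MAP estimate.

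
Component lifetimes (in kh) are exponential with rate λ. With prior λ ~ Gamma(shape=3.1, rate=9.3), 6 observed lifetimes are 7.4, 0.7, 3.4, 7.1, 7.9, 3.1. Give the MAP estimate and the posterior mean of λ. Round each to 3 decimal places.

MAP = 0.208; posterior mean = 0.234

Σ times = 29.6. Posterior: Gamma(shape = 3.1+6 = 9.1, rate = 9.3+29.6 = 38.9).
Mode = (α−1)/β = 8.1/38.9 = 0.208.
Mean = α/β = 9.1/38.9 = 0.234.
The mean is pulled above the mode by the posterior's right skew.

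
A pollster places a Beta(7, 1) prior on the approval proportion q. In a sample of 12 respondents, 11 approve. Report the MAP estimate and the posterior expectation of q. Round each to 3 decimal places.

q_MAP = 0.944, E[q|data] = 0.900

Posterior: Beta(7+11, 1+1) = Beta(18, 2).
Mode = (18−1)/(18+2−2) = 17/18 = 0.944.
Mean = 18/(18+2) = 18/20 = 0.900.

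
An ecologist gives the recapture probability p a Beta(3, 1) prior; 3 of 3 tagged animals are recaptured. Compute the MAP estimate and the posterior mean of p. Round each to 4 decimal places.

MAP = 1.0000; posterior mean = 0.8571

Posterior: Beta(3+3, 1+0) = Beta(6, 1).
Since β = 1 ≤ 1 and α > 1, the Beta density is monotone increasing on [0,1]; the mode is at 1.
Mean = 6/(6+1) = 0.8571.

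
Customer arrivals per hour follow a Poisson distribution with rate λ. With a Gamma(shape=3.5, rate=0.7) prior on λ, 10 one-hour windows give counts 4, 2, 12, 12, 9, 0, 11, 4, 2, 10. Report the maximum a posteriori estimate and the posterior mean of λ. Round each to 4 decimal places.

λ_MAP = 6.4019, E[λ|data] = 6.4953

Σ counts = 66. Posterior: Gamma(shape = 3.5+66 = 69.5, rate = 0.7+10 = 10.7).
Mode = (α−1)/β = 68.5/10.7 = 6.4019.
Mean = α/β = 69.5/10.7 = 6.4953.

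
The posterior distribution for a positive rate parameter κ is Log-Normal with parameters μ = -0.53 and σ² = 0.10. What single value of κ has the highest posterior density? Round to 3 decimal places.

0.533

Mode = exp(μ − σ²) = exp(-0.63) = 0.533.
Mean = exp(μ + σ²/2) = exp(-0.480) = 0.619.
This is the posterior mode — the MAP estimate.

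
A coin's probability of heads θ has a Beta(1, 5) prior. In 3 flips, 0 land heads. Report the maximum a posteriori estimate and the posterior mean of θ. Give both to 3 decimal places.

maximum a posteriori estimate = 0.000, posterior mean = 0.111

Posterior: Beta(1+0, 5+3) = Beta(1, 8).
Since α = 1 ≤ 1 and β > 1, the Beta density is monotone decreasing on [0,1]; the mode is at 0.
Mean = 1/(1+8) = 0.111.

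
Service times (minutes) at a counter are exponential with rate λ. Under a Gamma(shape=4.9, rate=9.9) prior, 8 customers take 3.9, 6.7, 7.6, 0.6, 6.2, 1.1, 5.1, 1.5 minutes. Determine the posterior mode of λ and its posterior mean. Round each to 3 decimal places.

MAP = 0.279, posterior mean = 0.303

Σ times = 32.7. Posterior: Gamma(shape = 4.9+8 = 12.9, rate = 9.9+32.7 = 42.6).
Mode = (α−1)/β = 11.9/42.6 = 0.279.
Mean = α/β = 12.9/42.6 = 0.303.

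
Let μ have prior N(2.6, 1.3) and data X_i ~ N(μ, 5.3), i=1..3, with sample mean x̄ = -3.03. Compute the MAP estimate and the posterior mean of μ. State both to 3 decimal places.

Posterior for μ is Normal. Precision-weighted mean: (1/1.3·2.6 + 3/5.3·-3.03) / (1/1.3 + 3/5.3) = 0.213.
A Normal posterior is symmetric, so mode = mean.

μ_MAP = 0.213, E[μ|data] = 0.213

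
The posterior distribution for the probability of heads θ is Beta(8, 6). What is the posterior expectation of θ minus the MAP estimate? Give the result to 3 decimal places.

Mode = (8−1)/(8+6−2) = 7/12 = 0.583.
Mean = 8/(8+6) = 8/14 = 0.571.
Difference = 0.571 − 0.583 = -0.012.
The mean is pulled below the mode by the posterior's left skew.

-0.012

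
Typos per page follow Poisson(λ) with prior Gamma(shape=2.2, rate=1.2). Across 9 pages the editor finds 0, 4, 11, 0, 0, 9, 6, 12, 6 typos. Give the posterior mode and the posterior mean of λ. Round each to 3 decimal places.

Σ counts = 48. Posterior: Gamma(shape = 2.2+48 = 50.2, rate = 1.2+9 = 10.2).
Mode = (α−1)/β = 49.2/10.2 = 4.824.
Mean = α/β = 50.2/10.2 = 4.922.
Mean > mode: the posterior has a right tail.

posterior mode = 4.824, posterior mean = 4.922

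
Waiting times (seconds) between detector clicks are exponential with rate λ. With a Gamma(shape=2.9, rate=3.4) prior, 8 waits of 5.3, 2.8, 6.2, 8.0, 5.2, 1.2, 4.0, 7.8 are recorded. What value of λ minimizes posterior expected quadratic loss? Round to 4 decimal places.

0.2483

Σ times = 40.5. Posterior: Gamma(shape = 2.9+8 = 10.9, rate = 3.4+40.5 = 43.9).
Mode = (α−1)/β = 9.9/43.9 = 0.2255.
Mean = α/β = 10.9/43.9 = 0.2483.
Quadratic loss ⇒ the optimal estimator is the posterior mean.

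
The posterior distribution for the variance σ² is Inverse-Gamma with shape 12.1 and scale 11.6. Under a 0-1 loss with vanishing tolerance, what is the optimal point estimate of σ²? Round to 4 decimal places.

Mode = β/(α+1) = 11.6/13.1 = 0.8855.
Mean = β/(α−1) = 11.6/11.1 = 1.0450.
This is the posterior mode — the MAP estimate.

0.8855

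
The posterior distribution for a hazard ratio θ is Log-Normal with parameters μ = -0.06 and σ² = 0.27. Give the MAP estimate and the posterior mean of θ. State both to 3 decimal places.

Mode = exp(μ − σ²) = exp(-0.33) = 0.719.
Mean = exp(μ + σ²/2) = exp(0.075) = 1.078.
Mean > mode: the posterior has a right tail.

θ_MAP = 0.719, E[θ|data] = 1.078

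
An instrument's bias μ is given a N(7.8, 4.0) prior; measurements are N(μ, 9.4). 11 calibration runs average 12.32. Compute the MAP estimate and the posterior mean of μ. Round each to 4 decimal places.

Posterior for μ is Normal. Precision-weighted mean: (1/4.0·7.8 + 11/9.4·12.32) / (1/4.0 + 11/9.4) = 11.5243.
A Normal posterior is symmetric, so mode = mean.

MAP = 11.5243; posterior mean = 11.5243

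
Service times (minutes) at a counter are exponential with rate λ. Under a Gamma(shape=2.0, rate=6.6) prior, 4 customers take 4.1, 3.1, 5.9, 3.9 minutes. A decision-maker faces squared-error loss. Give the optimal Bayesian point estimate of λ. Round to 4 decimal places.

Σ times = 17.0. Posterior: Gamma(shape = 2.0+4 = 6.0, rate = 6.6+17.0 = 23.6).
Mode = (α−1)/β = 5.0/23.6 = 0.2119.
Mean = α/β = 6.0/23.6 = 0.2542.
Squared-error loss ⇒ the optimal estimator is the posterior mean.

0.2542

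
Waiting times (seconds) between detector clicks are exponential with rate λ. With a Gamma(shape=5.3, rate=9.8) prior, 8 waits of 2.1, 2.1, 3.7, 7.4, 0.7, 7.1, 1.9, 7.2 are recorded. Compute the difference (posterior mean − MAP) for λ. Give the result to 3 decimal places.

Σ times = 32.2. Posterior: Gamma(shape = 5.3+8 = 13.3, rate = 9.8+32.2 = 42.0).
Mode = (α−1)/β = 12.3/42.0 = 0.293.
Mean = α/β = 13.3/42.0 = 0.317.
Difference = 0.317 − 0.293 = 0.024.
Mean > mode: the posterior has a right tail.

0.024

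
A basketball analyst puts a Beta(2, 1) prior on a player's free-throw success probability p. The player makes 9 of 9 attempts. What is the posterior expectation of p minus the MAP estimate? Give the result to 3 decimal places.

Posterior: Beta(2+9, 1+0) = Beta(11, 1).
Since β = 1 ≤ 1 and α > 1, the Beta density is monotone increasing on [0,1]; the mode is at 1.
Mean = 11/(11+1) = 0.917.
Difference = 0.917 − 1.000 = -0.083.
Mode > mean: the posterior has a left tail.

-0.083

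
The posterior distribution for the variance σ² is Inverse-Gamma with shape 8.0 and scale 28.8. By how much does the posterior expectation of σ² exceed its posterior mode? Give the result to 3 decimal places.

0.914

Mode = β/(α+1) = 28.8/9.0 = 3.200.
Mean = β/(α−1) = 28.8/7.0 = 4.114.
Difference = 4.114 − 3.200 = 0.914.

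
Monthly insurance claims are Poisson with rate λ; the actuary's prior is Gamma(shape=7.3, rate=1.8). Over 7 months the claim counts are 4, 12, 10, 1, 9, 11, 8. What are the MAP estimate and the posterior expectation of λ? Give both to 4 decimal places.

MAP = 6.9659; posterior mean = 7.0795

Σ counts = 55. Posterior: Gamma(shape = 7.3+55 = 62.3, rate = 1.8+7 = 8.8).
Mode = (α−1)/β = 61.3/8.8 = 6.9659.
Mean = α/β = 62.3/8.8 = 7.0795.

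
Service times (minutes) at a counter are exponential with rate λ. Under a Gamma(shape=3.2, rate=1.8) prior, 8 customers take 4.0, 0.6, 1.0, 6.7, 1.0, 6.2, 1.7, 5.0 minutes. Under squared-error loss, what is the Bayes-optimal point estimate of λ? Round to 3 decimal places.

0.400

Σ times = 26.2. Posterior: Gamma(shape = 3.2+8 = 11.2, rate = 1.8+26.2 = 28.0).
Mode = (α−1)/β = 10.2/28.0 = 0.364.
Mean = α/β = 11.2/28.0 = 0.400.
Squared-error loss ⇒ the optimal estimator is the posterior mean.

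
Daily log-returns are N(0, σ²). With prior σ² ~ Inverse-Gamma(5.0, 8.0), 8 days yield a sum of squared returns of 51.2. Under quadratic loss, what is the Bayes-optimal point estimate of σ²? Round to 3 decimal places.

4.200

Posterior: Inverse-Gamma(shape = 5.0+8/2 = 9.0, scale = 8.0+51.2/2 = 33.6).
Mode = β/(α+1) = 33.6/10.0 = 3.360.
Mean = β/(α−1) = 33.6/8.0 = 4.200.
Quadratic loss ⇒ the optimal estimator is the posterior mean.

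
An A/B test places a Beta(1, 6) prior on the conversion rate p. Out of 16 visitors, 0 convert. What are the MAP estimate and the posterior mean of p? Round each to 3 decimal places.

MAP: 0.000. Posterior mean: 0.043.

Posterior: Beta(1+0, 6+16) = Beta(1, 22).
Since α = 1 ≤ 1 and β > 1, the Beta density is monotone decreasing on [0,1]; the mode is at 0.
Mean = 1/(1+22) = 0.043.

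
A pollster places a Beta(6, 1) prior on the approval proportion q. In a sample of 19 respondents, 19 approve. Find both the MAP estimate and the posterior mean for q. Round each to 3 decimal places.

MAP estimate = 1.000, posterior mean = 0.962

Posterior: Beta(6+19, 1+0) = Beta(25, 1).
Since β = 1 ≤ 1 and α > 1, the Beta density is monotone increasing on [0,1]; the mode is at 1.
Mean = 25/(25+1) = 0.962.
Left-skewed posterior ⇒ mean < mode.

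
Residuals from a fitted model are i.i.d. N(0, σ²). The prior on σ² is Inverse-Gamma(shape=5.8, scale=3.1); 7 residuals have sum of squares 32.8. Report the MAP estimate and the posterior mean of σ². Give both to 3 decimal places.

Posterior: Inverse-Gamma(shape = 5.8+7/2 = 9.3, scale = 3.1+32.8/2 = 19.5).
Mode = β/(α+1) = 19.5/10.3 = 1.893.
Mean = β/(α−1) = 19.5/8.3 = 2.349.

MAP estimate = 1.893, posterior mean = 2.349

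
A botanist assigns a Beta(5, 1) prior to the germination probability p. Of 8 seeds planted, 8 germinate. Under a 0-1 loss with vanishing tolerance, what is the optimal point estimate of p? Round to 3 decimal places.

Posterior: Beta(5+8, 1+0) = Beta(13, 1).
Since β = 1 ≤ 1 and α > 1, the Beta density is monotone increasing on [0,1]; the mode is at 1.
Mean = 13/(13+1) = 0.929.
This is the posterior mode — the MAP estimate.

1.000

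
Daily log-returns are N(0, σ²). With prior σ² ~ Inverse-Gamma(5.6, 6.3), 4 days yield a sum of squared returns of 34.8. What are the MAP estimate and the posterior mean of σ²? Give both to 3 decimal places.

MAP = 2.756, posterior mean = 3.591

Posterior: Inverse-Gamma(shape = 5.6+4/2 = 7.6, scale = 6.3+34.8/2 = 23.7).
Mode = β/(α+1) = 23.7/8.6 = 2.756.
Mean = β/(α−1) = 23.7/6.6 = 3.591.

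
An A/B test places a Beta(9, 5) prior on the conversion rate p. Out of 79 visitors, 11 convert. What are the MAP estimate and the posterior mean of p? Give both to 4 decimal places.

MAP = 0.2088, posterior mean = 0.2151

Posterior: Beta(9+11, 5+68) = Beta(20, 73).
Mode = (20−1)/(20+73−2) = 19/91 = 0.2088.
Mean = 20/(20+73) = 20/93 = 0.2151.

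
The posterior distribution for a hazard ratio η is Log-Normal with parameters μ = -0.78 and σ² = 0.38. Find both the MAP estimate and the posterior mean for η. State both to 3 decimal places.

Mode = exp(μ − σ²) = exp(-1.16) = 0.313.
Mean = exp(μ + σ²/2) = exp(-0.590) = 0.554.

MAP estimate = 0.313, posterior mean = 0.554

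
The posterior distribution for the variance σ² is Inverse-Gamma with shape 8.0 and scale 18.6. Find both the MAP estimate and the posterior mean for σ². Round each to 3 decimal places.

Mode = β/(α+1) = 18.6/9.0 = 2.067.
Mean = β/(α−1) = 18.6/7.0 = 2.657.
Mean > mode: the posterior has a right tail.

σ²_MAP = 2.067, E[σ²|data] = 2.657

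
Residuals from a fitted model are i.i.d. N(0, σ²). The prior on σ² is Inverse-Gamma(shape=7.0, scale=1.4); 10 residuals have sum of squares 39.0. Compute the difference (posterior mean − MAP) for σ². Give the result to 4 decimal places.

0.2923

Posterior: Inverse-Gamma(shape = 7.0+10/2 = 12.0, scale = 1.4+39.0/2 = 20.9).
Mode = β/(α+1) = 20.9/13.0 = 1.6077.
Mean = β/(α−1) = 20.9/11.0 = 1.9000.
Difference = 1.9000 − 1.6077 = 0.2923.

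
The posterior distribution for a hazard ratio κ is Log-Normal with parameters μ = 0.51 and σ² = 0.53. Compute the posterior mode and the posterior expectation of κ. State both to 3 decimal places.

Mode = exp(μ − σ²) = exp(-0.02) = 0.980.
Mean = exp(μ + σ²/2) = exp(0.775) = 2.171.

posterior mode = 0.980, posterior expectation = 2.171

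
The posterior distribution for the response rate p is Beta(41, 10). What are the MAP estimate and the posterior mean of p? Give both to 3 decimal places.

Mode = (41−1)/(41+10−2) = 40/49 = 0.816.
Mean = 41/(41+10) = 41/51 = 0.804.

MAP = 0.816; posterior mean = 0.804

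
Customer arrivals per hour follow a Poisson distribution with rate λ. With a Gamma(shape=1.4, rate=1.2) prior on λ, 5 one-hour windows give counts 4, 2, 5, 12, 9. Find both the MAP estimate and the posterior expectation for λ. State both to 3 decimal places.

Σ counts = 32. Posterior: Gamma(shape = 1.4+32 = 33.4, rate = 1.2+5 = 6.2).
Mode = (α−1)/β = 32.4/6.2 = 5.226.
Mean = α/β = 33.4/6.2 = 5.387.

MAP = 5.226, posterior mean = 5.387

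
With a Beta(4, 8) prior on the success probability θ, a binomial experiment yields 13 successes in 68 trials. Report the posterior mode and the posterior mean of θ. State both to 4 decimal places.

posterior mode = 0.2051, posterior mean = 0.2125

Posterior: Beta(4+13, 8+55) = Beta(17, 63).
Mode = (17−1)/(17+63−2) = 16/78 = 0.2051.
Mean = 17/(17+63) = 17/80 = 0.2125.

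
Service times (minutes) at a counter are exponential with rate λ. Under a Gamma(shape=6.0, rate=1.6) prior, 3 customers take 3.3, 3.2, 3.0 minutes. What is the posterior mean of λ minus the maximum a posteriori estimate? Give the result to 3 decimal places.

0.090

Σ times = 9.5. Posterior: Gamma(shape = 6.0+3 = 9.0, rate = 1.6+9.5 = 11.1).
Mode = (α−1)/β = 8.0/11.1 = 0.721.
Mean = α/β = 9.0/11.1 = 0.811.
Difference = 0.811 − 0.721 = 0.090.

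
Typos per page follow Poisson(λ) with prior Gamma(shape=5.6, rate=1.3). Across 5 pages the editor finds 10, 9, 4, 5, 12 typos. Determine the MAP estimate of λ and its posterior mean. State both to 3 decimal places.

MAP: 7.079. Posterior mean: 7.238.

Σ counts = 40. Posterior: Gamma(shape = 5.6+40 = 45.6, rate = 1.3+5 = 6.3).
Mode = (α−1)/β = 44.6/6.3 = 7.079.
Mean = α/β = 45.6/6.3 = 7.238.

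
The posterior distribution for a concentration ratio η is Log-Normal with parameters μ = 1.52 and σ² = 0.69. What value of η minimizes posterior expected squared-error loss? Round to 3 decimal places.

Mode = exp(μ − σ²) = exp(0.83) = 2.293.
Mean = exp(μ + σ²/2) = exp(1.865) = 6.456.
Squared-error loss ⇒ the optimal estimator is the posterior mean.

6.456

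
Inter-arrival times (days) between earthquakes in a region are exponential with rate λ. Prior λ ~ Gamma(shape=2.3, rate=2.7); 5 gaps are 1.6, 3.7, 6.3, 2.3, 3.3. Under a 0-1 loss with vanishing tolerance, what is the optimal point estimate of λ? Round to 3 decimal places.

Σ times = 17.2. Posterior: Gamma(shape = 2.3+5 = 7.3, rate = 2.7+17.2 = 19.9).
Mode = (α−1)/β = 6.3/19.9 = 0.317.
Mean = α/β = 7.3/19.9 = 0.367.
This is the posterior mode — the MAP estimate.

0.317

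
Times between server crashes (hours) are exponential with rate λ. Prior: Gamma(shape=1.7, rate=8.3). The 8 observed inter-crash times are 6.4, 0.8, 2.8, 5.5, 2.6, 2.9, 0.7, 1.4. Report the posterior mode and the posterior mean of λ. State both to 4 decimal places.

Σ times = 23.1. Posterior: Gamma(shape = 1.7+8 = 9.7, rate = 8.3+23.1 = 31.4).
Mode = (α−1)/β = 8.7/31.4 = 0.2771.
Mean = α/β = 9.7/31.4 = 0.3089.
Mean > mode: the posterior has a right tail.

MAP = 0.2771; posterior mean = 0.3089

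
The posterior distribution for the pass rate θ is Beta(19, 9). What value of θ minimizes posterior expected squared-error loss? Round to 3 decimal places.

0.679

Mode = (19−1)/(19+9−2) = 18/26 = 0.692.
Mean = 19/(19+9) = 19/28 = 0.679.
Squared-error loss ⇒ the optimal estimator is the posterior mean.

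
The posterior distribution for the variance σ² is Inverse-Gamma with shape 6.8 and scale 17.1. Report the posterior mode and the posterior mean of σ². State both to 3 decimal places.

MAP: 2.192. Posterior mean: 2.948.

Mode = β/(α+1) = 17.1/7.8 = 2.192.
Mean = β/(α−1) = 17.1/5.8 = 2.948.
The mean is pulled above the mode by the posterior's right skew.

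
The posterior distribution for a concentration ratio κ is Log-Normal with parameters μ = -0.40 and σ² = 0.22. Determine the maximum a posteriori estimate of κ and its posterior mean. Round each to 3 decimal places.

Mode = exp(μ − σ²) = exp(-0.62) = 0.538.
Mean = exp(μ + σ²/2) = exp(-0.290) = 0.748.
The posterior is right-skewed, so the mean exceeds the mode.

MAP: 0.538. Posterior mean: 0.748.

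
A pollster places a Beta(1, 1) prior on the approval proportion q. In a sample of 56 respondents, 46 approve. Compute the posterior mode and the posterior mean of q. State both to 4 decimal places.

Posterior: Beta(1+46, 1+10) = Beta(47, 11).
Mode = (47−1)/(47+11−2) = 46/56 = 0.8214.
With a flat prior the MAP equals the MLE, 46/56.
Mean = 47/(47+11) = 47/58 = 0.8103.

MAP = 0.8214, posterior mean = 0.8103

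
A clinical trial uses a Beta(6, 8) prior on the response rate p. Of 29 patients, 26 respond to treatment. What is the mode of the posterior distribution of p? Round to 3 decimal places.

0.756

Posterior: Beta(6+26, 8+3) = Beta(32, 11).
Mode = (32−1)/(32+11−2) = 31/41 = 0.756.
Mean = 32/(32+11) = 32/43 = 0.744.
This is the posterior mode — the MAP estimate.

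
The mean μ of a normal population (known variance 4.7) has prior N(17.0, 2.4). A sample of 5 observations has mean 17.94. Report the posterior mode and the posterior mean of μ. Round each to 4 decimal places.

Posterior for μ is Normal. Precision-weighted mean: (1/2.4·17.0 + 5/4.7·17.94) / (1/2.4 + 5/4.7) = 17.6754.
A Normal posterior is symmetric, so mode = mean.

μ_MAP = 17.6754, E[μ|data] = 17.6754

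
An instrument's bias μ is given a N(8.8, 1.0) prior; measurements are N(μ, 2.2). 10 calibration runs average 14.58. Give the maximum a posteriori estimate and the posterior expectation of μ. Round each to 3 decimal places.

Posterior for μ is Normal. Precision-weighted mean: (1/1.0·8.8 + 10/2.2·14.58) / (1/1.0 + 10/2.2) = 13.538.
A Normal posterior is symmetric, so mode = mean.

MAP = 13.538; posterior mean = 13.538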